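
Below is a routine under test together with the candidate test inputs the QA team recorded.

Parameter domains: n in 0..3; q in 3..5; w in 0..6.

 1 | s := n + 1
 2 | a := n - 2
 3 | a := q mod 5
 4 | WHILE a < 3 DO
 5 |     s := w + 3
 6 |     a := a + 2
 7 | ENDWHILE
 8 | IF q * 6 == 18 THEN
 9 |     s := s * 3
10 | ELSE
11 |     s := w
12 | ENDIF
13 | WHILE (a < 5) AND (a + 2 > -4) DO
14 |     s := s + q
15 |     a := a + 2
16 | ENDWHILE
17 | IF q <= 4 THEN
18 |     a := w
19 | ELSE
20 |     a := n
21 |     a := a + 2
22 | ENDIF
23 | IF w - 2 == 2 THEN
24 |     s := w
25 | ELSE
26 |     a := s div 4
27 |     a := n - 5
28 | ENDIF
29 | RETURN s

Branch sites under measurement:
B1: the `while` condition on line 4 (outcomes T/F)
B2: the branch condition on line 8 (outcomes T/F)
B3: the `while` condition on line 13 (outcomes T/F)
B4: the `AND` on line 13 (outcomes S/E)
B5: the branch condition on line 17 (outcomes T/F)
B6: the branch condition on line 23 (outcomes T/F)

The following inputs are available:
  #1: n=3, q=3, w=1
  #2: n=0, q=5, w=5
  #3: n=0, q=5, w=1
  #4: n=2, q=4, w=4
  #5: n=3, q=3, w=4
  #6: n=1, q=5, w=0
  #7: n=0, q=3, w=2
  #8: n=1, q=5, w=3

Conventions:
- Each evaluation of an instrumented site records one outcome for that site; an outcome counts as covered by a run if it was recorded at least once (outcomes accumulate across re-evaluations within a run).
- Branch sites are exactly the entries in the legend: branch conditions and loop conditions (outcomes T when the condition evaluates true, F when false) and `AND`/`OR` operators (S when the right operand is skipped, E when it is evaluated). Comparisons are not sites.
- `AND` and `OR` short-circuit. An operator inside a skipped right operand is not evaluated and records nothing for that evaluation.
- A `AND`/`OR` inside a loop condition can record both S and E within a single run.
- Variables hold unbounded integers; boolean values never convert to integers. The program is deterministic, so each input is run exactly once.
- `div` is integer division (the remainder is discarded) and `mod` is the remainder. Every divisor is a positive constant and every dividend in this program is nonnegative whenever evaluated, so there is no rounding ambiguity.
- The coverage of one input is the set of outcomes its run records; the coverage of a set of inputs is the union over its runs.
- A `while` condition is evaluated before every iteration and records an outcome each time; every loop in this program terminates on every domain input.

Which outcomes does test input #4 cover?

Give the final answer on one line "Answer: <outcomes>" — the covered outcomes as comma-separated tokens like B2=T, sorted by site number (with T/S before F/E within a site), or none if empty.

Event log for input #4 (n=2, q=4, w=4):
  B1->F, B2->F, B4->E, B3->T, B4->S, B3->F, B5->T, B6->T
collecting distinct outcomes: B1=F, B2=F, B3=T, B3=F, B4=S, B4=E, B5=T, B6=T

Answer: B1=F, B2=F, B3=T, B3=F, B4=S, B4=E, B5=T, B6=T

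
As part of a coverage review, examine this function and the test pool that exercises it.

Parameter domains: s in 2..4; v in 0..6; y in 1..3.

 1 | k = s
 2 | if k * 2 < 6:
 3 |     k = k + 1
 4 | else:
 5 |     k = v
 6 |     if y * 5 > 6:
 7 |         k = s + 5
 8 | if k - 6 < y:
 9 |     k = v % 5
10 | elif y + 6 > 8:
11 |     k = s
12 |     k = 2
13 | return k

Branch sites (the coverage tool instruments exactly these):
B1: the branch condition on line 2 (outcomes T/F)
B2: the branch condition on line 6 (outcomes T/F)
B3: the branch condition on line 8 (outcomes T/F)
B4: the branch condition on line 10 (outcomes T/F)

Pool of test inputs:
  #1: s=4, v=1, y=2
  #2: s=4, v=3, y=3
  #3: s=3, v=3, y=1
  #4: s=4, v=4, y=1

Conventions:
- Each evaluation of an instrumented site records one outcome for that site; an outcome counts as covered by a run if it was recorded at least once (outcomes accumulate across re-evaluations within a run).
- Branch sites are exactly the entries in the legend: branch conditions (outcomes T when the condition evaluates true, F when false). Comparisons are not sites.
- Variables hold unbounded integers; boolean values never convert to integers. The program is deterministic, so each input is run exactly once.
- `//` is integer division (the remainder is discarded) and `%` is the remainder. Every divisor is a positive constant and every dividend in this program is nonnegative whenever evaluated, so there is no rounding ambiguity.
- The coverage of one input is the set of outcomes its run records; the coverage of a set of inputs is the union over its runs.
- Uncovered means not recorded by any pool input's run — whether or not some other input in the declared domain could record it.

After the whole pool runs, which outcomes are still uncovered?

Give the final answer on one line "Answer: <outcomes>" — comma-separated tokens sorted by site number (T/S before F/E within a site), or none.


#1 (s=4, v=1, y=2) -> covered: B1=F, B2=T, B3=F, B4=F
#2 (s=4, v=3, y=3) -> covered: B1=F, B2=T, B3=F, B4=T
#3 (s=3, v=3, y=1) -> covered: B1=F, B2=F, B3=T
#4 (s=4, v=4, y=1) -> covered: B1=F, B2=F, B3=T
union over the pool: B1=F, B2=T, B2=F, B3=T, B3=F, B4=T, B4=F
uncovered (1 of 8): B1=T
Answer: B1=T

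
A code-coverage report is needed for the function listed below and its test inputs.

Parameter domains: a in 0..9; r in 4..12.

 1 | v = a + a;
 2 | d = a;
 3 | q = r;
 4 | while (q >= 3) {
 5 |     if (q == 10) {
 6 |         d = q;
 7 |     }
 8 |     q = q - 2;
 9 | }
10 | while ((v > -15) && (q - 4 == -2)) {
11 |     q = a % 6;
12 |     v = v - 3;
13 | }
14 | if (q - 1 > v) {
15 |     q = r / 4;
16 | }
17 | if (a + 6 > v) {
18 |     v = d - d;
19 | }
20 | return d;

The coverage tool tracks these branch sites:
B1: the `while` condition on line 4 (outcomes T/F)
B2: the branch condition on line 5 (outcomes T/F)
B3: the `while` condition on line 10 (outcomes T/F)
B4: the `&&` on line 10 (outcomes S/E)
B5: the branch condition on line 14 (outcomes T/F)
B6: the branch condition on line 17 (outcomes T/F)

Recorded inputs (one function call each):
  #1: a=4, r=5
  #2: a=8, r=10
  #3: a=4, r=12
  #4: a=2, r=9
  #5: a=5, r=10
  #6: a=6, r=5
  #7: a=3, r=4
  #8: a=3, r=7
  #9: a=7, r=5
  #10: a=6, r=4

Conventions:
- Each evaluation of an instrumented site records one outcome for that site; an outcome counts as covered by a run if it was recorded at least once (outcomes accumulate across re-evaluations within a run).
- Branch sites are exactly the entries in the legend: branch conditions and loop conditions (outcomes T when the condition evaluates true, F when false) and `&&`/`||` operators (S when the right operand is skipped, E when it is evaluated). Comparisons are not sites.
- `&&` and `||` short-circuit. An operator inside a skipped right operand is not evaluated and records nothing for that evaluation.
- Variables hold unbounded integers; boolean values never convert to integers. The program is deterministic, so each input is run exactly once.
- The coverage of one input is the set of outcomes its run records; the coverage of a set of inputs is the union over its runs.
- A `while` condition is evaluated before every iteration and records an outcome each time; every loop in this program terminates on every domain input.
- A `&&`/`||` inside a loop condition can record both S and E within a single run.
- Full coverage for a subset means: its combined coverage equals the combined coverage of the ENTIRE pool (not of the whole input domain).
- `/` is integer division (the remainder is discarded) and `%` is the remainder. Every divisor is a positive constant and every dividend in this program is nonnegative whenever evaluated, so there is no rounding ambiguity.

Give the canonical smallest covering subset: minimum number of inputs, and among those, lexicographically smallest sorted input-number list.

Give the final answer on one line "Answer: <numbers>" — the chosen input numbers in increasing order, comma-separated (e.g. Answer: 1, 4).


input #1, a=4, r=5: outcomes B1=T, B1=F, B2=F, B3=F, B4=E, B5=F, B6=T
input #2, a=8, r=10: outcomes B1=T, B1=F, B2=T, B2=F, B3=T, B3=F, B4=S, B4=E, B5=T, B6=T
input #3, a=4, r=12: outcomes B1=T, B1=F, B2=T, B2=F, B3=T, B3=F, B4=E, B5=F, B6=T
input #4, a=2, r=9: outcomes B1=T, B1=F, B2=F, B3=F, B4=E, B5=F, B6=T
input #5, a=5, r=10: outcomes B1=T, B1=F, B2=T, B2=F, B3=T, B3=F, B4=E, B5=F, B6=T
input #6, a=6, r=5: outcomes B1=T, B1=F, B2=F, B3=F, B4=E, B5=F, B6=F
input #7, a=3, r=4: outcomes B1=T, B1=F, B2=F, B3=T, B3=F, B4=E, B5=F, B6=T
input #8, a=3, r=7: outcomes B1=T, B1=F, B2=F, B3=F, B4=E, B5=F, B6=T
input #9, a=7, r=5: outcomes B1=T, B1=F, B2=F, B3=F, B4=E, B5=F, B6=F
input #10, a=6, r=4: outcomes B1=T, B1=F, B2=F, B3=T, B3=F, B4=E, B5=F, B6=T
the full pool covers 12 outcomes: B1=T, B1=F, B2=T, B2=F, B3=T, B3=F, B4=S, B4=E, B5=T, B5=F, B6=T, B6=F
no size-1 subset reaches all 12 outcomes (best union: 10/12)
size 2: inputs {2, 6} cover all 12 outcomes, and no lexicographically smaller subset of this size does
Answer: 2, 6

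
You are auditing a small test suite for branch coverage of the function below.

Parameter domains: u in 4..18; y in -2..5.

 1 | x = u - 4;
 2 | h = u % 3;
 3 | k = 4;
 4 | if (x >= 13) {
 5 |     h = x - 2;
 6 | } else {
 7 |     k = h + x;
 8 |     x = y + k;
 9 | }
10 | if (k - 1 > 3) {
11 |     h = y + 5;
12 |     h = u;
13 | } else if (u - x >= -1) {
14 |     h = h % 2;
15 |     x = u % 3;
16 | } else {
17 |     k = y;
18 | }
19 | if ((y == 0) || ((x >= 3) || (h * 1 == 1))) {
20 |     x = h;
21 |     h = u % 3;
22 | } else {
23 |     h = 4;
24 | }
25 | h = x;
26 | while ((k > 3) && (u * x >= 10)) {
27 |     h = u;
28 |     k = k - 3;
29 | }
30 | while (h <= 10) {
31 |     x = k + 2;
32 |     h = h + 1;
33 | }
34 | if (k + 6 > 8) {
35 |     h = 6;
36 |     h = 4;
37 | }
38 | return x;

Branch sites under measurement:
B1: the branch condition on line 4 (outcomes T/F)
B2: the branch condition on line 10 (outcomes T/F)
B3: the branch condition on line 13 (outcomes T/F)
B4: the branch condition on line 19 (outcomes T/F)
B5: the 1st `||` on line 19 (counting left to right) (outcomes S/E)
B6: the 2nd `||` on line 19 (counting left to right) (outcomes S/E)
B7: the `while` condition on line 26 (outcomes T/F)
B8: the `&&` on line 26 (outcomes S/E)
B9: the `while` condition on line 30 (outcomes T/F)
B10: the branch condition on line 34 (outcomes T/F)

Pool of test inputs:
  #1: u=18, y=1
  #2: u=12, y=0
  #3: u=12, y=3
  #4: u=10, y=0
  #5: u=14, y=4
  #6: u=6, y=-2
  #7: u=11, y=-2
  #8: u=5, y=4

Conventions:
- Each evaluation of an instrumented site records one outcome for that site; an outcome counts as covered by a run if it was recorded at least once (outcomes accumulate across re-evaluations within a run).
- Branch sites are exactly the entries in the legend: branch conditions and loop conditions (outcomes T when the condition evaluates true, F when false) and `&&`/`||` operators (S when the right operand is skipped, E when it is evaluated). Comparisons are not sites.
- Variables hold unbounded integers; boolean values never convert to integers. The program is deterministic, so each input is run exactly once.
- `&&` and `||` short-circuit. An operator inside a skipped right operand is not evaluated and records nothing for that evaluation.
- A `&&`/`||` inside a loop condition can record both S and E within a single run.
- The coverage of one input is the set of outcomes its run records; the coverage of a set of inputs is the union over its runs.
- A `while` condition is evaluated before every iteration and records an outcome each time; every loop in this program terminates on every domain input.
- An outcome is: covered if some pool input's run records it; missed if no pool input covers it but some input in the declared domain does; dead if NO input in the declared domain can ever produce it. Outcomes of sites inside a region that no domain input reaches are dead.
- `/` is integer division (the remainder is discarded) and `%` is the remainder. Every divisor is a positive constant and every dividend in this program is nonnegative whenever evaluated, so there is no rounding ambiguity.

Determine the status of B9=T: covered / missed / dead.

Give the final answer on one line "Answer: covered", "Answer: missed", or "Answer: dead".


B9=T is recorded by pool input(s) 1, 4, 6, 8 -> covered
Answer: covered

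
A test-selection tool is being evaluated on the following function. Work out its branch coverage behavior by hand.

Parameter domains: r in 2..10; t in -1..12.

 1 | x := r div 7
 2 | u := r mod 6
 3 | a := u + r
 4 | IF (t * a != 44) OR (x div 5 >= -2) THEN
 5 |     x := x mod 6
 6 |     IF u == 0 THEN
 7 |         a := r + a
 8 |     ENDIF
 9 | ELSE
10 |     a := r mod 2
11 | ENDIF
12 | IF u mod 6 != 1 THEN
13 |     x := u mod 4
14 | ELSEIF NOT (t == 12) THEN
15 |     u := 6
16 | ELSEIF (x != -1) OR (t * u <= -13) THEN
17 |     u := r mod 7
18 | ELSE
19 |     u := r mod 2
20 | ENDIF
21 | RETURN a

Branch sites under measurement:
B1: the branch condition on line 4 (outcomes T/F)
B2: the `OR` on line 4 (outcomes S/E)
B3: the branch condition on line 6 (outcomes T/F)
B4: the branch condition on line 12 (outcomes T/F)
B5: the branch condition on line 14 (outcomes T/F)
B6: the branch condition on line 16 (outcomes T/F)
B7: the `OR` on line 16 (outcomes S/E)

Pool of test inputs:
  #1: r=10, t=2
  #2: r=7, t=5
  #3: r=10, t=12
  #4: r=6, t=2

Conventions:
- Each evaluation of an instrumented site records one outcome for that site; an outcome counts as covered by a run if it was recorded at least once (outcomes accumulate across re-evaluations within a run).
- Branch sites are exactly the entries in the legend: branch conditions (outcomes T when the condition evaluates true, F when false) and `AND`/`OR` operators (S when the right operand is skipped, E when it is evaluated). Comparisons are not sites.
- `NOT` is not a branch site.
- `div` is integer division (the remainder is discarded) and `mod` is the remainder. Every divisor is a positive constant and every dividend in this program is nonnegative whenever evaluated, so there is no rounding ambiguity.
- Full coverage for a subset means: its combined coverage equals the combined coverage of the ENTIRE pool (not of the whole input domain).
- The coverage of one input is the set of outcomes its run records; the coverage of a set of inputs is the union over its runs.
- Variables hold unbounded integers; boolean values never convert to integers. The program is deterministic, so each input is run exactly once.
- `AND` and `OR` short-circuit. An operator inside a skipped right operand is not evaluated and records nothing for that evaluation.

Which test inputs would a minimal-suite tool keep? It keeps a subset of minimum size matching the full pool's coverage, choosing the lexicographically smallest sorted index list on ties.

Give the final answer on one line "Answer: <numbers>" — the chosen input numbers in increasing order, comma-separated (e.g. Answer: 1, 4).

run #1 (r=10, t=2) runs B2->S, B1->T, B3->F, B4->T; records B1=T, B2=S, B3=F, B4=T
run #2 (r=7, t=5) runs B2->S, B1->T, B3->F, B4->F, B5->T; records B1=T, B2=S, B3=F, B4=F, B5=T
run #3 (r=10, t=12) runs B2->S, B1->T, B3->F, B4->T; records B1=T, B2=S, B3=F, B4=T
run #4 (r=6, t=2) runs B2->S, B1->T, B3->T, B4->T; records B1=T, B2=S, B3=T, B4=T
the full pool covers 7 outcomes: B1=T, B2=S, B3=T, B3=F, B4=T, B4=F, B5=T
every size-1 subset falls short of the 7 outcomes (best: 5/7)
inputs {2, 4} (size 2) cover everything; no size-2 subset with a lexicographically smaller index list covers all 7

Answer: 2, 4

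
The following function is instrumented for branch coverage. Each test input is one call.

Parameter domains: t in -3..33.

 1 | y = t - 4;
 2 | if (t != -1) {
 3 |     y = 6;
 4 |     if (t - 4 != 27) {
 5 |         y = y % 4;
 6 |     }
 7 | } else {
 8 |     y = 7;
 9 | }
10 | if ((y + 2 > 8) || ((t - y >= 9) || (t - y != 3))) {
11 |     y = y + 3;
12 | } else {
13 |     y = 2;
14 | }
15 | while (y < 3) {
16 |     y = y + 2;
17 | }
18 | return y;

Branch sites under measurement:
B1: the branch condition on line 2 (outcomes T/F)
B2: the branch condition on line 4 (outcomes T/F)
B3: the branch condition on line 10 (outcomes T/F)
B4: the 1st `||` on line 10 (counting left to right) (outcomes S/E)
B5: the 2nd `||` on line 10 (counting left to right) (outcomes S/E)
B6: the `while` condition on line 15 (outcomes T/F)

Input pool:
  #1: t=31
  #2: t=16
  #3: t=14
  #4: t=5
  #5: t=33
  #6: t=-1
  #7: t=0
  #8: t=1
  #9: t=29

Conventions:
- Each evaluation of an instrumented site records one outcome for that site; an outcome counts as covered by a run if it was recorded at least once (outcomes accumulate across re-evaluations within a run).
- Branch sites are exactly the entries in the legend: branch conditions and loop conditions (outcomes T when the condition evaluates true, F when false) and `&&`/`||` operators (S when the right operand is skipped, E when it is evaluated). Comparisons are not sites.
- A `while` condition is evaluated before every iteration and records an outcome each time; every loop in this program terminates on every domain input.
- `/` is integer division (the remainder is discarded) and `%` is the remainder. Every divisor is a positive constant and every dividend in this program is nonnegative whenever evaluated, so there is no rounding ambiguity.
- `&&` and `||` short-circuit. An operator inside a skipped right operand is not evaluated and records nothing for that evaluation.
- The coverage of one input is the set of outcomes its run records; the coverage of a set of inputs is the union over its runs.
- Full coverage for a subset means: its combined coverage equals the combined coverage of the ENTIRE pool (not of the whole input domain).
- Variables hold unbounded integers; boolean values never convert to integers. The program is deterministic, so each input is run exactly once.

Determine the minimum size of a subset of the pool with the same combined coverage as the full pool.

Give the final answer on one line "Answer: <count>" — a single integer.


input #1 (t=31): events B1->T, B2->F, B4->E, B5->S, B3->T, B6->F; covers B1=T, B2=F, B3=T, B4=E, B5=S, B6=F
input #2 (t=16): events B1->T, B2->T, B4->E, B5->S, B3->T, B6->F; covers B1=T, B2=T, B3=T, B4=E, B5=S, B6=F
input #3 (t=14): events B1->T, B2->T, B4->E, B5->S, B3->T, B6->F; covers B1=T, B2=T, B3=T, B4=E, B5=S, B6=F
input #4 (t=5): events B1->T, B2->T, B4->E, B5->E, B3->F, B6->T, B6->F; covers B1=T, B2=T, B3=F, B4=E, B5=E, B6=T, B6=F
input #5 (t=33): events B1->T, B2->T, B4->E, B5->S, B3->T, B6->F; covers B1=T, B2=T, B3=T, B4=E, B5=S, B6=F
input #6 (t=-1): events B1->F, B4->S, B3->T, B6->F; covers B1=F, B3=T, B4=S, B6=F
input #7 (t=0): events B1->T, B2->T, B4->E, B5->E, B3->T, B6->F; covers B1=T, B2=T, B3=T, B4=E, B5=E, B6=F
input #8 (t=1): events B1->T, B2->T, B4->E, B5->E, B3->T, B6->F; covers B1=T, B2=T, B3=T, B4=E, B5=E, B6=F
input #9 (t=29): events B1->T, B2->T, B4->E, B5->S, B3->T, B6->F; covers B1=T, B2=T, B3=T, B4=E, B5=S, B6=F
pool-wide coverage (12 outcomes): B1=T, B1=F, B2=T, B2=F, B3=T, B3=F, B4=S, B4=E, B5=S, B5=E, B6=T, B6=F
every size-1 subset falls short of the 12 outcomes (best: 7/12)
every size-2 subset falls short of the 12 outcomes (best: 10/12)
at size 3, {1, 4, 6} reaches all 12 outcomes; every lexicographically earlier size-3 subset fails
Answer: 3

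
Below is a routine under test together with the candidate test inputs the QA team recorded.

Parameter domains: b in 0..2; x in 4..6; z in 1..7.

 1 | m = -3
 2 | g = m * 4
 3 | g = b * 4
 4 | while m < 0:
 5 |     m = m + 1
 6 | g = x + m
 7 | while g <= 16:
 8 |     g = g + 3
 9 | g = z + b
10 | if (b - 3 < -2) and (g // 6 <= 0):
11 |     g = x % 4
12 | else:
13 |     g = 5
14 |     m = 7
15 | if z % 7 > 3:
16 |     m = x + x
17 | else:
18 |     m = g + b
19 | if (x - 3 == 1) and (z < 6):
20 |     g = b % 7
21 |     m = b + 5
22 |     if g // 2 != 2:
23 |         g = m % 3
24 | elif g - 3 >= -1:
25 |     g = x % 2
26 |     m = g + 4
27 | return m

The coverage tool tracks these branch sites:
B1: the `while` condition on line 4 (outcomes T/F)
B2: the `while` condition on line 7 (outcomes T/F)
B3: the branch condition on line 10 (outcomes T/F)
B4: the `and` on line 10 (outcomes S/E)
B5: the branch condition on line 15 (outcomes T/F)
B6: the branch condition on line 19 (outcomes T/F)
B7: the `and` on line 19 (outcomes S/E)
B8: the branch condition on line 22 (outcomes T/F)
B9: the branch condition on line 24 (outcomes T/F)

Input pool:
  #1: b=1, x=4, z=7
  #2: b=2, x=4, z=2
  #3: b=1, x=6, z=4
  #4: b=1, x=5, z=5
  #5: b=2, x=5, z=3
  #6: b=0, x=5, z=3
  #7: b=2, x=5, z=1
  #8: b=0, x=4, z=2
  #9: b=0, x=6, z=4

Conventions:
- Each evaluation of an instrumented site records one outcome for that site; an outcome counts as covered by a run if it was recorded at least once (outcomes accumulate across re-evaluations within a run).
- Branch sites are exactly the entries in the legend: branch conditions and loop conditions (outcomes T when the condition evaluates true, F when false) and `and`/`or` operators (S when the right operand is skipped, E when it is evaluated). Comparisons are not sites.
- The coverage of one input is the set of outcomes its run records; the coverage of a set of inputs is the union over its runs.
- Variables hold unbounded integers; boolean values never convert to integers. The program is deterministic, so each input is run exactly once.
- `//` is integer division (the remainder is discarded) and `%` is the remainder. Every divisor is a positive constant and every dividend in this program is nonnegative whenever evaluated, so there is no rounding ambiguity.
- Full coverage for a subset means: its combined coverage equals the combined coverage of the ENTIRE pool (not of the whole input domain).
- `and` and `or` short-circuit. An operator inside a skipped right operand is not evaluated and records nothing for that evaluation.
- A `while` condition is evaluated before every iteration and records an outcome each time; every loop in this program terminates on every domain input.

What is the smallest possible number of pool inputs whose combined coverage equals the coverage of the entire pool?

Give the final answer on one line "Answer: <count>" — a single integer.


test 1 (b=1, x=4, z=7) fires B1->T, B1->T, B1->T, B1->F, B2->T, B2->T, B2->T, B2->T, B2->T, B2->F, B4->S, B3->F, B5->F, B7->E, ...; hits B1=T, B1=F, B2=T, B2=F, B3=F, B4=S, B5=F, B6=F, B7=E, B9=T
test 2 (b=2, x=4, z=2) fires B1->T, B1->T, B1->T, B1->F, B2->T, B2->T, B2->T, B2->T, B2->T, B2->F, B4->S, B3->F, B5->F, B7->E, ...; hits B1=T, B1=F, B2=T, B2=F, B3=F, B4=S, B5=F, B6=T, B7=E, B8=T
test 3 (b=1, x=6, z=4) fires B1->T, B1->T, B1->T, B1->F, B2->T, B2->T, B2->T, B2->T, B2->F, B4->S, B3->F, B5->T, B7->S, B6->F, ...; hits B1=T, B1=F, B2=T, B2=F, B3=F, B4=S, B5=T, B6=F, B7=S, B9=T
test 4 (b=1, x=5, z=5) fires B1->T, B1->T, B1->T, B1->F, B2->T, B2->T, B2->T, B2->T, B2->F, B4->S, B3->F, B5->T, B7->S, B6->F, ...; hits B1=T, B1=F, B2=T, B2=F, B3=F, B4=S, B5=T, B6=F, B7=S, B9=T
test 5 (b=2, x=5, z=3) fires B1->T, B1->T, B1->T, B1->F, B2->T, B2->T, B2->T, B2->T, B2->F, B4->S, B3->F, B5->F, B7->S, B6->F, ...; hits B1=T, B1=F, B2=T, B2=F, B3=F, B4=S, B5=F, B6=F, B7=S, B9=T
test 6 (b=0, x=5, z=3) fires B1->T, B1->T, B1->T, B1->F, B2->T, B2->T, B2->T, B2->T, B2->F, B4->E, B3->T, B5->F, B7->S, B6->F, ...; hits B1=T, B1=F, B2=T, B2=F, B3=T, B4=E, B5=F, B6=F, B7=S, B9=F
test 7 (b=2, x=5, z=1) fires B1->T, B1->T, B1->T, B1->F, B2->T, B2->T, B2->T, B2->T, B2->F, B4->S, B3->F, B5->F, B7->S, B6->F, ...; hits B1=T, B1=F, B2=T, B2=F, B3=F, B4=S, B5=F, B6=F, B7=S, B9=T
test 8 (b=0, x=4, z=2) fires B1->T, B1->T, B1->T, B1->F, B2->T, B2->T, B2->T, B2->T, B2->T, B2->F, B4->E, B3->T, B5->F, B7->E, ...; hits B1=T, B1=F, B2=T, B2=F, B3=T, B4=E, B5=F, B6=T, B7=E, B8=T
test 9 (b=0, x=6, z=4) fires B1->T, B1->T, B1->T, B1->F, B2->T, B2->T, B2->T, B2->T, B2->F, B4->E, B3->T, B5->T, B7->S, B6->F, ...; hits B1=T, B1=F, B2=T, B2=F, B3=T, B4=E, B5=T, B6=F, B7=S, B9=T
together the pool reaches 17 outcomes: B1=T, B1=F, B2=T, B2=F, B3=T, B3=F, B4=S, B4=E, B5=T, B5=F, B6=T, B6=F, B7=S, B7=E, B8=T, B9=T, B9=F
size 1 is not enough: best union over all size-1 subsets is 10/17
size 2 is not enough: best union over all size-2 subsets is 16/17
the canonical winner is {2, 3, 6}: size 3, full 17-outcome coverage, earliest index list among size-3 covers
Answer: 3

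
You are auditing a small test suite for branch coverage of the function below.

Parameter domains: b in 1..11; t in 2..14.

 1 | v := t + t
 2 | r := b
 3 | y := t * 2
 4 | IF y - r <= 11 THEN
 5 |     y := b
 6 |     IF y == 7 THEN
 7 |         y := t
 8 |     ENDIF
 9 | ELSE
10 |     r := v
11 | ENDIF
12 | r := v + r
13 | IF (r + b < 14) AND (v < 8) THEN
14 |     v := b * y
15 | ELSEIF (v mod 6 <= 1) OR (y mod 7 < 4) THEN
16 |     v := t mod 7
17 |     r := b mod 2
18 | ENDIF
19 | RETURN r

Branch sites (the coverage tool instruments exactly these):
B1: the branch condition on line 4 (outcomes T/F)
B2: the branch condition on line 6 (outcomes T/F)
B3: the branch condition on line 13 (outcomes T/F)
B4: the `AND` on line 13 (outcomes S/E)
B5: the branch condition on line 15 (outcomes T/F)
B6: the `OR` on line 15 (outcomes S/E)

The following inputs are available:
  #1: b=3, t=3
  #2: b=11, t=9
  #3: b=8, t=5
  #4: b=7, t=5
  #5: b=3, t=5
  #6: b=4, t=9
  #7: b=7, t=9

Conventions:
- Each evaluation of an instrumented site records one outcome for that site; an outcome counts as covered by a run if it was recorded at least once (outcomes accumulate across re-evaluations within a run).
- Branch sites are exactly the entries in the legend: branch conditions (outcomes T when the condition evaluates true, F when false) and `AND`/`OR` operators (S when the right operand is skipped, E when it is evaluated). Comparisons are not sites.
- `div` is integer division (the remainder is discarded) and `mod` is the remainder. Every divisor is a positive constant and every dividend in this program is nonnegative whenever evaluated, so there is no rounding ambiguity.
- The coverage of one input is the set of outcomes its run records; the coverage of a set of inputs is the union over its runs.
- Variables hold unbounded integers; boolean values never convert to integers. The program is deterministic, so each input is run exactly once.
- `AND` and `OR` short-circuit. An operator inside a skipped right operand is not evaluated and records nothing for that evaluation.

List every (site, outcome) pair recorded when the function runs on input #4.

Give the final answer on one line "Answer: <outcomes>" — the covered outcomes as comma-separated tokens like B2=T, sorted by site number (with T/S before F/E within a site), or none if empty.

Simulating input #4 (b=7, t=5) step by step:
  B1->T, B2->T, B4->S, B3->F, B6->E, B5->F
collecting distinct outcomes: B1=T, B2=T, B3=F, B4=S, B5=F, B6=E

Answer: B1=T, B2=T, B3=F, B4=S, B5=F, B6=E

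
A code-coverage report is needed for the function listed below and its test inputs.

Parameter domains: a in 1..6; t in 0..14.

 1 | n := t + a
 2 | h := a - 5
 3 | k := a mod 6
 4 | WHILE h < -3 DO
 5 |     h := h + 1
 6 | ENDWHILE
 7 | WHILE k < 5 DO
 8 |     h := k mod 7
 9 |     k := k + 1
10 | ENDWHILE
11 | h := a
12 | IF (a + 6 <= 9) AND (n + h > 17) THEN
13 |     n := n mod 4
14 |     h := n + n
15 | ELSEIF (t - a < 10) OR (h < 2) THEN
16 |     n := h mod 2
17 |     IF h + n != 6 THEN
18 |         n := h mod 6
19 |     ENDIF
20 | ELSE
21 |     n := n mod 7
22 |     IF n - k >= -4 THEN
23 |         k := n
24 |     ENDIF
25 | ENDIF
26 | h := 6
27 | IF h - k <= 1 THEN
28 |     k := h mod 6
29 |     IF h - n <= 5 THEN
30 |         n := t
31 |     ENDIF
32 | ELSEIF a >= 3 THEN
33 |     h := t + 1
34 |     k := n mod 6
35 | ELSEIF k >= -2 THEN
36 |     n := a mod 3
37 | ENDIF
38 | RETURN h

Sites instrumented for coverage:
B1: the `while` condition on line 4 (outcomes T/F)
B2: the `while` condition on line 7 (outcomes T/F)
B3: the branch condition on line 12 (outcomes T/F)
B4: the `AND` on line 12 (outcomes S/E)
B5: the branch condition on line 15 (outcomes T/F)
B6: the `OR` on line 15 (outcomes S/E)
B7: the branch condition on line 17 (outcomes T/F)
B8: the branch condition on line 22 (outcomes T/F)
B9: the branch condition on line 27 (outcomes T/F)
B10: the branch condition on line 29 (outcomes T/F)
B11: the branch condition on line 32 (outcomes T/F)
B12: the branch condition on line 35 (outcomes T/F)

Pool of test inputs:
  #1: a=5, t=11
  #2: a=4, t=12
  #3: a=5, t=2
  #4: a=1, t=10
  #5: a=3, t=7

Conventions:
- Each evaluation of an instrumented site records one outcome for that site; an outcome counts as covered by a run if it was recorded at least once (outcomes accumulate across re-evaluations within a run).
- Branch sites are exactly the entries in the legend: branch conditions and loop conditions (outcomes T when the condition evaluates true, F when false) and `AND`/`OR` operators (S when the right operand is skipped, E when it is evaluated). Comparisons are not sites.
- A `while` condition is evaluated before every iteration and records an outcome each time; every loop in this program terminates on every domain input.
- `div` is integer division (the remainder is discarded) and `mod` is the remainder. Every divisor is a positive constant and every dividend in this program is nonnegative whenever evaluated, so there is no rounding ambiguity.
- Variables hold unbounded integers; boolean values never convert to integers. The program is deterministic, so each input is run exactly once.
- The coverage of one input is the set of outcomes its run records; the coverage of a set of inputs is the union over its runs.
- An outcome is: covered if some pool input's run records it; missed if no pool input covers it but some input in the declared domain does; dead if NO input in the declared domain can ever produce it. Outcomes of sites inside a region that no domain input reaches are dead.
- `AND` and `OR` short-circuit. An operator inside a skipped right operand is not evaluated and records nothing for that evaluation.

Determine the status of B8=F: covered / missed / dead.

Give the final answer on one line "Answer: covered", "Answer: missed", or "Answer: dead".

no pool input records B8=F
but domain input (a=2, t=12) does record it -> reachable, so missed

Answer: missed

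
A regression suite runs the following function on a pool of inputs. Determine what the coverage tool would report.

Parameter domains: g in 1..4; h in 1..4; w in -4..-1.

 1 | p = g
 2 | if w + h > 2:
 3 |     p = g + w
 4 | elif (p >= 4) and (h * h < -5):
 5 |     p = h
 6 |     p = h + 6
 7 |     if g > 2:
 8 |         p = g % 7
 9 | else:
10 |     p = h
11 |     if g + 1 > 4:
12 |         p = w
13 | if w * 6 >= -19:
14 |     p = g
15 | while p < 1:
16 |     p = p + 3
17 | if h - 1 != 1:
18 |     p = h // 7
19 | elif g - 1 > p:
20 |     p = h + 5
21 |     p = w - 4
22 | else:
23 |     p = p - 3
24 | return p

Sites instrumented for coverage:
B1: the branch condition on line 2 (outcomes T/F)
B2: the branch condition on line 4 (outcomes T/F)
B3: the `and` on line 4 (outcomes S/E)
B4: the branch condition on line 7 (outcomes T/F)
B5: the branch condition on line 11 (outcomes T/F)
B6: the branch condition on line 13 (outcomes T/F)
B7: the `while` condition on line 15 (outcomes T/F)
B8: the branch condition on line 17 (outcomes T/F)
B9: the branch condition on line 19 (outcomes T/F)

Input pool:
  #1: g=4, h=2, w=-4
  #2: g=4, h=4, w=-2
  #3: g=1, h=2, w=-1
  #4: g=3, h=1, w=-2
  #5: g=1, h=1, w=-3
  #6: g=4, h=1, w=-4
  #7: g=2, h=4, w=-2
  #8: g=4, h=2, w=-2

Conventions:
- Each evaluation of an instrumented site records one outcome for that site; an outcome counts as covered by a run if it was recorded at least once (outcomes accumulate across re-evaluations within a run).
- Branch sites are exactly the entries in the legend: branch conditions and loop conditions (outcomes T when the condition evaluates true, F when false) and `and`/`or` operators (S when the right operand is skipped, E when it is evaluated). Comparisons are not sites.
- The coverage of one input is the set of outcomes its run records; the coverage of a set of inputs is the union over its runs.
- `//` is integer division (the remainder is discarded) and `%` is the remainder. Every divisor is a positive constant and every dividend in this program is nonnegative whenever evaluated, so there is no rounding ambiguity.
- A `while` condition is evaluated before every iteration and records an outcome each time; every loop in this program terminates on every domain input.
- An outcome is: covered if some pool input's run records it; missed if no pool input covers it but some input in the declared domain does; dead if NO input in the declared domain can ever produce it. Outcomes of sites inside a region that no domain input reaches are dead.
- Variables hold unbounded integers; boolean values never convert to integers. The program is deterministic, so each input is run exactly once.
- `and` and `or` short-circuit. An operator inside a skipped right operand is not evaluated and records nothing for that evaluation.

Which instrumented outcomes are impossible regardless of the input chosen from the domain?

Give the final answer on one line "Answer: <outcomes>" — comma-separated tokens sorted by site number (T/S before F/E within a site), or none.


exhaustive pass over the 64-input domain:
  B2=T: no domain input ever produces it -> dead
  B4=T: no domain input ever produces it -> dead
  B4=F: no domain input ever produces it -> dead
  reachable outcomes have witnesses, e.g. B1=T (e.g. g=1, h=4, w=-1), B1=F (e.g. g=1, h=1, w=-4), B2=F (e.g. g=1, h=1, w=-4), B3=S (e.g. g=1, h=1, w=-4)
Answer: B2=T, B4=T, B4=F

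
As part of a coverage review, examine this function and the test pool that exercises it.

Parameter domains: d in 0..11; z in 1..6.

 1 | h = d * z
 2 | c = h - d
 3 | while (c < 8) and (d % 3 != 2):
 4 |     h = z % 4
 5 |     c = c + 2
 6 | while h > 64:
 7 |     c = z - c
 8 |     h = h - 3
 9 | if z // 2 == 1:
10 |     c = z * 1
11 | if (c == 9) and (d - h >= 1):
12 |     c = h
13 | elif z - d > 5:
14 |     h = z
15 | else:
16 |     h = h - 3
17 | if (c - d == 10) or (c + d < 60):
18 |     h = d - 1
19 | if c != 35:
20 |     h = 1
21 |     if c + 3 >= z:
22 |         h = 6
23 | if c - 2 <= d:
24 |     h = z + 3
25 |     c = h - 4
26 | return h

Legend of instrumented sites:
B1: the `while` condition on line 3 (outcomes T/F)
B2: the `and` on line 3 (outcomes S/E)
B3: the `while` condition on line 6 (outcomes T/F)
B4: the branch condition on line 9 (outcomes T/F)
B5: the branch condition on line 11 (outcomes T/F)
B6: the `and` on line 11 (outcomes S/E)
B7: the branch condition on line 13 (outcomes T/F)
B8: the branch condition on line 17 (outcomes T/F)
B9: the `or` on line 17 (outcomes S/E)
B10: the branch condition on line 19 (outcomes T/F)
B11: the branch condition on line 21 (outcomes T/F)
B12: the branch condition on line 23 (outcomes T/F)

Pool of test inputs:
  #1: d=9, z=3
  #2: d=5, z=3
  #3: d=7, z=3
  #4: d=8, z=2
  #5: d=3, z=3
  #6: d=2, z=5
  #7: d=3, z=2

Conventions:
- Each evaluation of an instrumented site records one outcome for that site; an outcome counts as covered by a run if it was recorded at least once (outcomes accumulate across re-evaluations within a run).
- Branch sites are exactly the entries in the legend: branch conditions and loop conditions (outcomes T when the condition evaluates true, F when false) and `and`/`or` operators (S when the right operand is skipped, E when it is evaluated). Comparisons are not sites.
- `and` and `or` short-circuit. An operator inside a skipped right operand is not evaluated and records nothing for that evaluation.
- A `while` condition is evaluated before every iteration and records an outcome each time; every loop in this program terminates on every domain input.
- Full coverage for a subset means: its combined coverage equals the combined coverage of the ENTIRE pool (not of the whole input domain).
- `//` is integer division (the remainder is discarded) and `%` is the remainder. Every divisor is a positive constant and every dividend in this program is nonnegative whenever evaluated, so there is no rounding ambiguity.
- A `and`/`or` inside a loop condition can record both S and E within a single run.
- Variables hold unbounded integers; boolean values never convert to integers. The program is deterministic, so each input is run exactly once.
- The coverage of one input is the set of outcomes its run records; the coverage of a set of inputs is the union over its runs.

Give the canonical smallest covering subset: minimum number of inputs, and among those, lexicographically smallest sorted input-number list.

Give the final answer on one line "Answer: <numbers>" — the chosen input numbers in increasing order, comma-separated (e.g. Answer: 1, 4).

run #1 (d=9, z=3) runs B2->S, B1->F, B3->F, B4->T, B6->S, B5->F, B7->F, B9->E, B8->T, B10->T, B11->T, B12->T; records B1=F, B2=S, B3=F, B4=T, B5=F, B6=S, B7=F, B8=T, B9=E, B10=T, B11=T, B12=T
run #2 (d=5, z=3) runs B2->S, B1->F, B3->F, B4->T, B6->S, B5->F, B7->F, B9->E, B8->T, B10->T, B11->T, B12->T; records B1=F, B2=S, B3=F, B4=T, B5=F, B6=S, B7=F, B8=T, B9=E, B10=T, B11=T, B12=T
run #3 (d=7, z=3) runs B2->S, B1->F, B3->F, B4->T, B6->S, B5->F, B7->F, B9->E, B8->T, B10->T, B11->T, B12->T; records B1=F, B2=S, B3=F, B4=T, B5=F, B6=S, B7=F, B8=T, B9=E, B10=T, B11=T, B12=T
run #4 (d=8, z=2) runs B2->S, B1->F, B3->F, B4->T, B6->S, B5->F, B7->F, B9->E, B8->T, B10->T, B11->T, B12->T; records B1=F, B2=S, B3=F, B4=T, B5=F, B6=S, B7=F, B8=T, B9=E, B10=T, B11=T, B12=T
run #5 (d=3, z=3) runs B2->E, B1->T, B2->S, B1->F, B3->F, B4->T, B6->S, B5->F, B7->F, B9->E, B8->T, B10->T, B11->T, B12->T; records B1=T, B1=F, B2=S, B2=E, B3=F, B4=T, B5=F, B6=S, B7=F, B8=T, B9=E, B10=T, B11=T, B12=T
run #6 (d=2, z=5) runs B2->S, B1->F, B3->F, B4->F, B6->S, B5->F, B7->F, B9->E, B8->T, B10->T, B11->T, B12->F; records B1=F, B2=S, B3=F, B4=F, B5=F, B6=S, B7=F, B8=T, B9=E, B10=T, B11=T, B12=F
run #7 (d=3, z=2) runs B2->E, B1->T, B2->E, B1->T, B2->E, B1->T, B2->S, B1->F, B3->F, B4->T, B6->S, B5->F, B7->F, B9->E, ...; records B1=T, B1=F, B2=S, B2=E, B3=F, B4=T, B5=F, B6=S, B7=F, B8=T, B9=E, B10=T, B11=T, B12=T
pool-wide coverage (16 outcomes): B1=T, B1=F, B2=S, B2=E, B3=F, B4=T, B4=F, B5=F, B6=S, B7=F, B8=T, B9=E, B10=T, B11=T, B12=T, B12=F
no size-1 subset reaches all 16 outcomes (best union: 14/16)
the canonical winner is {5, 6}: size 2, full 16-outcome coverage, earliest index list among size-2 covers

Answer: 5, 6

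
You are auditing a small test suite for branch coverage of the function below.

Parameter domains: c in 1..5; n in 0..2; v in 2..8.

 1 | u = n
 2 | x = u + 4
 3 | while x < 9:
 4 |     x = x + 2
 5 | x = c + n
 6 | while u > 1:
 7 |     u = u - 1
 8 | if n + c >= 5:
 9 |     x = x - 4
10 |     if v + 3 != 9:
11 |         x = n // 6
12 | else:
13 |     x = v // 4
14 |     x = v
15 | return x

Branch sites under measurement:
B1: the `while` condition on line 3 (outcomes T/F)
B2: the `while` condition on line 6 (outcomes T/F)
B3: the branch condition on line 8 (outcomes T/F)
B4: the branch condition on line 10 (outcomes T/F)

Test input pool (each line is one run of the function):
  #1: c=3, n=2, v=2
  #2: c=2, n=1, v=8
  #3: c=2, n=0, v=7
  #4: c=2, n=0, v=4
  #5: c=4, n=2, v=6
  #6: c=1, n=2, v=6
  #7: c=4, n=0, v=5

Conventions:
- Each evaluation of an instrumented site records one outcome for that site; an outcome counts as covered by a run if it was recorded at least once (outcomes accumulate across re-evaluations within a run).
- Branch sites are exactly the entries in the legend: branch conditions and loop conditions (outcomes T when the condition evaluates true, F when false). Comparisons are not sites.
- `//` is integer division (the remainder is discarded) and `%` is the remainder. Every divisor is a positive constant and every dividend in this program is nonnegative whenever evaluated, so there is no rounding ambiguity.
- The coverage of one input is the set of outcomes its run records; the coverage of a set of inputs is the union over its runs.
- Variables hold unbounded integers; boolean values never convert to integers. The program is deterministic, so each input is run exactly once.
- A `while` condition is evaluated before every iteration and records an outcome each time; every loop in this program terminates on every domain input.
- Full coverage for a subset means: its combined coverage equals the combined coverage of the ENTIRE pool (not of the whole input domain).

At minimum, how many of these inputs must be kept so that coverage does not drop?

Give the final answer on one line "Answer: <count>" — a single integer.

run #1 (c=3, n=2, v=2) runs B1->T, B1->T, B1->F, B2->T, B2->F, B3->T, B4->T; records B1=T, B1=F, B2=T, B2=F, B3=T, B4=T
run #2 (c=2, n=1, v=8) runs B1->T, B1->T, B1->F, B2->F, B3->F; records B1=T, B1=F, B2=F, B3=F
run #3 (c=2, n=0, v=7) runs B1->T, B1->T, B1->T, B1->F, B2->F, B3->F; records B1=T, B1=F, B2=F, B3=F
run #4 (c=2, n=0, v=4) runs B1->T, B1->T, B1->T, B1->F, B2->F, B3->F; records B1=T, B1=F, B2=F, B3=F
run #5 (c=4, n=2, v=6) runs B1->T, B1->T, B1->F, B2->T, B2->F, B3->T, B4->F; records B1=T, B1=F, B2=T, B2=F, B3=T, B4=F
run #6 (c=1, n=2, v=6) runs B1->T, B1->T, B1->F, B2->T, B2->F, B3->F; records B1=T, B1=F, B2=T, B2=F, B3=F
run #7 (c=4, n=0, v=5) runs B1->T, B1->T, B1->T, B1->F, B2->F, B3->F; records B1=T, B1=F, B2=F, B3=F
union over all inputs: B1=T, B1=F, B2=T, B2=F, B3=T, B3=F, B4=T, B4=F (8 outcomes)
no size-1 subset reaches all 8 outcomes (best union: 6/8)
no size-2 subset reaches all 8 outcomes (best union: 7/8)
at size 3, {1, 2, 5} reaches all 8 outcomes; every lexicographically earlier size-3 subset fails

Answer: 3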